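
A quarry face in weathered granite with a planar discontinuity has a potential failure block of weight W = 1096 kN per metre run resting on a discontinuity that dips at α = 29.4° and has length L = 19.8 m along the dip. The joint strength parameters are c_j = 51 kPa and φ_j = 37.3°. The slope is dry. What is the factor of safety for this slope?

Resolving the block weight along and normal to the plane and applying the Mohr–Coulomb strength on the joint:
N' = W cosα = 1096·cos29.4° = 954.9 kN/m
Driving force T = W sinα = 1096·sin29.4° = 538.0 kN/m
Resisting force R = c_j·L + N'·tanφ_j = 51·19.8 + 954.9·tan37.3° = 1009.8 + 727.4 = 1737.2 kN/m
FS = R / T = 1737.2 / 538.0 = 3.229

FS = 3.23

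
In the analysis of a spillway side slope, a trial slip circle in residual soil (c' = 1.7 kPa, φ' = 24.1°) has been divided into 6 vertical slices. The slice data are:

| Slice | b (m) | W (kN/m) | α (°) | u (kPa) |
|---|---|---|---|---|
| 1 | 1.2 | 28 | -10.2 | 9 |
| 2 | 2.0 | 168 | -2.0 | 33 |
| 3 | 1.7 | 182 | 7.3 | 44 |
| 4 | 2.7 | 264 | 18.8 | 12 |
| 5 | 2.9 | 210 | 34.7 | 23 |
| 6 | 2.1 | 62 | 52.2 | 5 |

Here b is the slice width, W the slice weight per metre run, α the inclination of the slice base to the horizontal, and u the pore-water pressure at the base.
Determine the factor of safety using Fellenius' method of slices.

Ordinary method of slices: FS = Σ[c'·Δl_i + (W_i cosα_i − u_i·Δl_i)·tanφ'] / Σ W_i sinα_i, with Δl_i = b_i / cosα_i.
Slice 1: Δl = 1.2/cos(-10.2°) = 1.219 m; N'_1 = 28·cos(-10.2°) − 9·1.219 = 16.6; c'Δl = 2.07; W sinα = -5.0
Slice 2: Δl = 2.0/cos(-2.0°) = 2.001 m; N'_2 = 168·cos(-2.0°) − 33·2.001 = 101.9; c'Δl = 3.40; W sinα = -5.9
Slice 3: Δl = 1.7/cos7.3° = 1.714 m; N'_3 = 182·cos7.3° − 44·1.714 = 105.1; c'Δl = 2.91; W sinα = 23.1
Slice 4: Δl = 2.7/cos18.8° = 2.852 m; N'_4 = 264·cos18.8° − 12·2.852 = 215.7; c'Δl = 4.85; W sinα = 85.1
Slice 5: Δl = 2.9/cos34.7° = 3.527 m; N'_5 = 210·cos34.7° − 23·3.527 = 91.5; c'Δl = 6.00; W sinα = 119.5
Slice 6: Δl = 2.1/cos52.2° = 3.426 m; N'_6 = 62·cos52.2° − 5·3.426 = 20.9; c'Δl = 5.82; W sinα = 49.0
Σc'Δl = 25.1 kN/m; ΣN' = 551.6 kN/m; ΣW sinα = 265.9 kN/m
Resisting = 25.1 + 551.6·tan24.1° = 25.1 + 246.8 = 271.8 kN/m
FS = 271.8 / 265.9 = 1.022

FS = 1.02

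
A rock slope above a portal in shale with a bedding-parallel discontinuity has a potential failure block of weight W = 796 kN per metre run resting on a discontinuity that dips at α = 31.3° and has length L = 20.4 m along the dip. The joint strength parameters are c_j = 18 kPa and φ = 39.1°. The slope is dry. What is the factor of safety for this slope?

FS = 2.22

Resolving the block weight along and normal to the plane and applying the Mohr–Coulomb strength on the joint:
N' = W cosα = 796·cos31.3° = 680.1 kN/m
Driving force T = W sinα = 796·sin31.3° = 413.5 kN/m
Resisting force R = c_j·L + N'·tanφ = 18·20.4 + 680.1·tan39.1° = 367.2 + 552.7 = 919.9 kN/m
FS = R / T = 919.9 / 413.5 = 2.225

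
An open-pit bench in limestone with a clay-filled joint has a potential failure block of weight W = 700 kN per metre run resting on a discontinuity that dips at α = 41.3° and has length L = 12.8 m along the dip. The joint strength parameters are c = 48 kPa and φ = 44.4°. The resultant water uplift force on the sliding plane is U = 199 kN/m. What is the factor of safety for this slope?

FS = 2.02

Resolving the block weight along and normal to the plane and applying the Mohr–Coulomb strength on the joint:
N' = W cosα − U = 700·cos41.3° − 199 = 326.9 kN/m
Driving force T = W sinα = 700·sin41.3° = 462.0 kN/m
Resisting force R = c·L + N'·tanφ = 48·12.8 + 326.9·tan44.4° = 614.4 + 320.1 = 934.5 kN/m
FS = R / T = 934.5 / 462.0 = 2.023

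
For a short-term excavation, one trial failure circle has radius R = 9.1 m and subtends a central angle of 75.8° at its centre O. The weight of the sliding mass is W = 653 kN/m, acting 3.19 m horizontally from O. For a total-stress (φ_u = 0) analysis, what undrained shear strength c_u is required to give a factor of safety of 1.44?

c_u = 27.4 kPa

FS = c_u·L_a·R / (W·d), so c_u = FS·W·d / (L_a·R).
Arc length L_a = R·θ = 9.1·(75.8°·π/180) = 9.1·1.3230 = 12.04 m
c_u = 1.44·653·3.19 / (12.04·9.1) = 2999.6 / 109.55 = 27.38 kPa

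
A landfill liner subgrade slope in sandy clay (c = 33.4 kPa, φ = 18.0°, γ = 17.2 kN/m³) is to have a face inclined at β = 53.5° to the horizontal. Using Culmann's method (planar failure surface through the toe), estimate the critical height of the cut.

Culmann's analysis gives the critical failure plane at α_cr = (β + φ)/2 = (53.5 + 18.0)/2 = 35.8°, and the critical height
H_c = (4c/γ) · sinβ cosφ / [1 − cos(β − φ)]
    = (4·33.4/17.2) · sin53.5°·cos18.0° / [1 − cos(35.5°)]
    = 7.767 · 0.8039·0.9511 / [1 − 0.8141]
    = 7.767 · 0.7645 / 0.1859
    = 31.95 m

H_c = 31.95 m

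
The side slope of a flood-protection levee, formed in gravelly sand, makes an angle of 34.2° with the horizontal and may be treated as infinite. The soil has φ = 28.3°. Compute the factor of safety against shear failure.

For a dry cohesionless infinite slope the factor of safety is FS = tanφ / tanβ.
FS = tan28.3° / tan34.2° = 0.5384 / 0.6796 = 0.792

FS = 0.79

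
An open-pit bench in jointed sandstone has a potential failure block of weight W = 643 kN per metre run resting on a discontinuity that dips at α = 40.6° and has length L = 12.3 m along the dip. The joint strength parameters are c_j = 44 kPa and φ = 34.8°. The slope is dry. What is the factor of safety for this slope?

Resolving the block weight along and normal to the plane and applying the Mohr–Coulomb strength on the joint:
N' = W cosα = 643·cos40.6° = 488.2 kN/m
Driving force T = W sinα = 643·sin40.6° = 418.4 kN/m
Resisting force R = c_j·L + N'·tanφ = 44·12.3 + 488.2·tan34.8° = 541.2 + 339.3 = 880.5 kN/m
FS = R / T = 880.5 / 418.4 = 2.104

FS = 2.10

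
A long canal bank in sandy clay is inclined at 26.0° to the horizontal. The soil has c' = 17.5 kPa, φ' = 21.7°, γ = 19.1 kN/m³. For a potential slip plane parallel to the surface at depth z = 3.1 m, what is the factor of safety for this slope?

FS = 1.57

For an infinite slope with a slip plane parallel to the surface (no pore pressure): FS = [c' + γz cos²β tanφ'] / [γz sinβ cosβ].
γz = 19.1·3.1 = 59.21 kN/m²
Numerator = 17.5 + 59.21·cos²26.0°·tan21.7° = 17.5 + 59.21·0.8078·0.3979 = 36.535 kPa
Denominator = 59.21·sin26.0°·cos26.0° = 59.21·0.4384·0.8988 = 23.329 kPa
FS = 36.535 / 23.329 = 1.566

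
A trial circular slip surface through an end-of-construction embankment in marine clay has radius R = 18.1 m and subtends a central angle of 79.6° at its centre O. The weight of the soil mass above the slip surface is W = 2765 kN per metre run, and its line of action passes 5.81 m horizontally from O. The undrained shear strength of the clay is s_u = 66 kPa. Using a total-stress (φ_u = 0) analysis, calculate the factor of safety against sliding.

FS = 1.87

Taking moments about the centre O, the resisting moment is provided by the undrained shear strength acting along the arc:
Arc length L_a = R·θ = 18.1·(79.6°·π/180) = 18.1·1.3893 = 25.15 m
M_R = s_u·L_a·R = 66·25.15·18.1 = 30039.4 kN·m/m
M_D = W·d = 2765·5.81 = 16064.6 kN·m/m
FS = M_R / M_D = 30039.4 / 16064.6 = 1.870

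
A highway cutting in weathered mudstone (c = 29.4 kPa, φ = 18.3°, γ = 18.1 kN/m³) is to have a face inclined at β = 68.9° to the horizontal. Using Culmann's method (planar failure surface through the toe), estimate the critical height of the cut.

H_c = 15.76 m

Culmann's analysis gives the critical failure plane at α_cr = (β + φ)/2 = (68.9 + 18.3)/2 = 43.6°, and the critical height
H_c = (4c/γ) · sinβ cosφ / [1 − cos(β − φ)]
    = (4·29.4/18.1) · sin68.9°·cos18.3° / [1 − cos(50.6°)]
    = 6.497 · 0.9330·0.9494 / [1 − 0.6347]
    = 6.497 · 0.8858 / 0.3653
    = 15.76 m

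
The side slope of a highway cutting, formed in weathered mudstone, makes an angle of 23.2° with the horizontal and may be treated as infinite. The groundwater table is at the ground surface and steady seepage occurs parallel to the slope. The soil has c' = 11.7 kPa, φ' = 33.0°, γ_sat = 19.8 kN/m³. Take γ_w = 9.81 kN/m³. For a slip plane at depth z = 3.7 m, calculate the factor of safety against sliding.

With seepage parallel to the slope and the water table at the surface, the effective normal stress on the slip plane uses the buoyant unit weight γ' = γ_sat − γ_w while the driving shear stress uses γ_sat:
FS = [c' + γ' z cos²β tanφ'] / [γ_sat z sinβ cosβ]
γ' = 19.8 − 9.81 = 9.99 kN/m³
Numerator = 11.7 + 9.99·3.7·cos²23.2°·tan33.0° = 11.7 + 9.99·3.7·0.8448·0.6494 = 31.979 kPa
Denominator = 19.8·3.7·sin23.2°·cos23.2° = 19.8·3.7·0.3939·0.9191 = 26.526 kPa
FS = 31.979 / 26.526 = 1.206

FS = 1.21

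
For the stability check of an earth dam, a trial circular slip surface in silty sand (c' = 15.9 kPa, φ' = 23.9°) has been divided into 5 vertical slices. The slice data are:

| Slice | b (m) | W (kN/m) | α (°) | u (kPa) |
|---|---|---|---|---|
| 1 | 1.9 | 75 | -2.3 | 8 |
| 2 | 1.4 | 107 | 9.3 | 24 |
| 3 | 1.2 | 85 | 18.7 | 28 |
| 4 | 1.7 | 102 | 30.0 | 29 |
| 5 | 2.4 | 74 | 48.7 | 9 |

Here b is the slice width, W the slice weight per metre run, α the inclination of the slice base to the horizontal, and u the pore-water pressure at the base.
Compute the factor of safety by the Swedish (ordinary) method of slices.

FS = 1.76

Ordinary method of slices: FS = Σ[c'·Δl_i + (W_i cosα_i − u_i·Δl_i)·tanφ'] / Σ W_i sinα_i, with Δl_i = b_i / cosα_i.
Slice 1: Δl = 1.9/cos(-2.3°) = 1.902 m; N'_1 = 75·cos(-2.3°) − 8·1.902 = 59.7; c'Δl = 30.23; W sinα = -3.0
Slice 2: Δl = 1.4/cos9.3° = 1.419 m; N'_2 = 107·cos9.3° − 24·1.419 = 71.5; c'Δl = 22.56; W sinα = 17.3
Slice 3: Δl = 1.2/cos18.7° = 1.267 m; N'_3 = 85·cos18.7° − 28·1.267 = 45.0; c'Δl = 20.14; W sinα = 27.3
Slice 4: Δl = 1.7/cos30.0° = 1.963 m; N'_4 = 102·cos30.0° − 29·1.963 = 31.4; c'Δl = 31.21; W sinα = 51.0
Slice 5: Δl = 2.4/cos48.7° = 3.636 m; N'_5 = 74·cos48.7° − 9·3.636 = 16.1; c'Δl = 57.82; W sinα = 55.6
Σc'Δl = 162.0 kN/m; ΣN' = 223.8 kN/m; ΣW sinα = 148.1 kN/m
Resisting = 162.0 + 223.8·tan23.9° = 162.0 + 99.2 = 261.2 kN/m
FS = 261.2 / 148.1 = 1.763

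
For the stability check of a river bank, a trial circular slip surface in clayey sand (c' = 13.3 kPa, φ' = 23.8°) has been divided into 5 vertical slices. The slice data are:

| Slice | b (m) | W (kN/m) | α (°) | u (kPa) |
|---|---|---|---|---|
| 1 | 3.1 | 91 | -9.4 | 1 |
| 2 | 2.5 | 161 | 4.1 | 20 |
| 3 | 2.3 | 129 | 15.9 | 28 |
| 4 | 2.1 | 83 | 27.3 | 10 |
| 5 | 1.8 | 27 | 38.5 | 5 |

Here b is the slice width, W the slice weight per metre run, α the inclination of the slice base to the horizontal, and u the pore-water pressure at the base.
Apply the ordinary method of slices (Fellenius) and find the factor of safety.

Ordinary method of slices: FS = Σ[c'·Δl_i + (W_i cosα_i − u_i·Δl_i)·tanφ'] / Σ W_i sinα_i, with Δl_i = b_i / cosα_i.
Slice 1: Δl = 3.1/cos(-9.4°) = 3.142 m; N'_1 = 91·cos(-9.4°) − 1·3.142 = 86.6; c'Δl = 41.79; W sinα = -14.9
Slice 2: Δl = 2.5/cos4.1° = 2.506 m; N'_2 = 161·cos4.1° − 20·2.506 = 110.5; c'Δl = 33.34; W sinα = 11.5
Slice 3: Δl = 2.3/cos15.9° = 2.391 m; N'_3 = 129·cos15.9° − 28·2.391 = 57.1; c'Δl = 31.81; W sinα = 35.3
Slice 4: Δl = 2.1/cos27.3° = 2.363 m; N'_4 = 83·cos27.3° − 10·2.363 = 50.1; c'Δl = 31.43; W sinα = 38.1
Slice 5: Δl = 1.8/cos38.5° = 2.300 m; N'_5 = 27·cos38.5° − 5·2.300 = 9.6; c'Δl = 30.59; W sinα = 16.8
Σc'Δl = 169.0 kN/m; ΣN' = 314.0 kN/m; ΣW sinα = 86.9 kN/m
Resisting = 169.0 + 314.0·tan23.8° = 169.0 + 138.5 = 307.4 kN/m
FS = 307.4 / 86.9 = 3.539

FS = 3.54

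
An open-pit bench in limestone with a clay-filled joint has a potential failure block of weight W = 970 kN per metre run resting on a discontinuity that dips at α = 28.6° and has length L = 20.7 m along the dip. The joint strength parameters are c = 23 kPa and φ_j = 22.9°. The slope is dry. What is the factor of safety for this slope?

FS = 1.80

Resolving the block weight along and normal to the plane and applying the Mohr–Coulomb strength on the joint:
N' = W cosα = 970·cos28.6° = 851.6 kN/m
Driving force T = W sinα = 970·sin28.6° = 464.3 kN/m
Resisting force R = c·L + N'·tanφ_j = 23·20.7 + 851.6·tan22.9° = 476.1 + 359.7 = 835.8 kN/m
FS = R / T = 835.8 / 464.3 = 1.800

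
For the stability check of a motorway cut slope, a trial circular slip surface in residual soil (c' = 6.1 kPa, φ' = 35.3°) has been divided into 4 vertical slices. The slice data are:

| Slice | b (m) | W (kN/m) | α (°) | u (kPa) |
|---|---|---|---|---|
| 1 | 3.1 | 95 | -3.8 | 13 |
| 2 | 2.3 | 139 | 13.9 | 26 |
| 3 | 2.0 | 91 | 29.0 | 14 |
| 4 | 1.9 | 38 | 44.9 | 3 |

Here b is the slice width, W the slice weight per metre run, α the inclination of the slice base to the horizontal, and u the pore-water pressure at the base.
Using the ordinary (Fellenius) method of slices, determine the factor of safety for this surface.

Ordinary method of slices: FS = Σ[c'·Δl_i + (W_i cosα_i − u_i·Δl_i)·tanφ'] / Σ W_i sinα_i, with Δl_i = b_i / cosα_i.
Slice 1: Δl = 3.1/cos(-3.8°) = 3.107 m; N'_1 = 95·cos(-3.8°) − 13·3.107 = 54.4; c'Δl = 18.95; W sinα = -6.3
Slice 2: Δl = 2.3/cos13.9° = 2.369 m; N'_2 = 139·cos13.9° − 26·2.369 = 73.3; c'Δl = 14.45; W sinα = 33.4
Slice 3: Δl = 2.0/cos29.0° = 2.287 m; N'_3 = 91·cos29.0° − 14·2.287 = 47.6; c'Δl = 13.95; W sinα = 44.1
Slice 4: Δl = 1.9/cos44.9° = 2.682 m; N'_4 = 38·cos44.9° − 3·2.682 = 18.9; c'Δl = 16.36; W sinα = 26.8
Σc'Δl = 63.7 kN/m; ΣN' = 194.2 kN/m; ΣW sinα = 98.0 kN/m
Resisting = 63.7 + 194.2·tan35.3° = 63.7 + 137.5 = 201.2 kN/m
FS = 201.2 / 98.0 = 2.052

FS = 2.05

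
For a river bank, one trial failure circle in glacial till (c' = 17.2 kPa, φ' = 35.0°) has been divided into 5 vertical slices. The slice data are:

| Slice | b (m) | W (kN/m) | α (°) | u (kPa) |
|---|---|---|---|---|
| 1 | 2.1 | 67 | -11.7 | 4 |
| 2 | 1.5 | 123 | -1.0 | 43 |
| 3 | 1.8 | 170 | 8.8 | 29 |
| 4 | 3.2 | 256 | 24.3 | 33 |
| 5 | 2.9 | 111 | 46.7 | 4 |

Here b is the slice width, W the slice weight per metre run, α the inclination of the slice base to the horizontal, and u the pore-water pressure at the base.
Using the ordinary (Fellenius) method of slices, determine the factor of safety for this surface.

FS = 2.61

Ordinary method of slices: FS = Σ[c'·Δl_i + (W_i cosα_i − u_i·Δl_i)·tanφ'] / Σ W_i sinα_i, with Δl_i = b_i / cosα_i.
Slice 1: Δl = 2.1/cos(-11.7°) = 2.145 m; N'_1 = 67·cos(-11.7°) − 4·2.145 = 57.0; c'Δl = 36.89; W sinα = -13.6
Slice 2: Δl = 1.5/cos(-1.0°) = 1.500 m; N'_2 = 123·cos(-1.0°) − 43·1.500 = 58.5; c'Δl = 25.80; W sinα = -2.1
Slice 3: Δl = 1.8/cos8.8° = 1.821 m; N'_3 = 170·cos8.8° − 29·1.821 = 115.2; c'Δl = 31.33; W sinα = 26.0
Slice 4: Δl = 3.2/cos24.3° = 3.511 m; N'_4 = 256·cos24.3° − 33·3.511 = 117.5; c'Δl = 60.39; W sinα = 105.3
Slice 5: Δl = 2.9/cos46.7° = 4.229 m; N'_5 = 111·cos46.7° − 4·4.229 = 59.2; c'Δl = 72.73; W sinα = 80.8
Σc'Δl = 227.1 kN/m; ΣN' = 407.3 kN/m; ΣW sinα = 196.4 kN/m
Resisting = 227.1 + 407.3·tan35.0° = 227.1 + 285.2 = 512.4 kN/m
FS = 512.4 / 196.4 = 2.609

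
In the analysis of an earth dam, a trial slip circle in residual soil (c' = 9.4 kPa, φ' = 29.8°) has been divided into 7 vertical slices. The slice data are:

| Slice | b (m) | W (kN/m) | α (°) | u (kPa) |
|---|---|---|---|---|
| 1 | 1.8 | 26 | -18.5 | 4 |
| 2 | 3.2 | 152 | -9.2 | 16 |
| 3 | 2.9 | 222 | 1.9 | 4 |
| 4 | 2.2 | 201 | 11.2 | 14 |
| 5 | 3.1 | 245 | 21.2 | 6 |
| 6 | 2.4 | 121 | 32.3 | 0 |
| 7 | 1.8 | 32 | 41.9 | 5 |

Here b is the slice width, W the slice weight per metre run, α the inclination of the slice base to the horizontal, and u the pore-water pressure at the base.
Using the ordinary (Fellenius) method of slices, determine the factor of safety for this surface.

FS = 3.41

Ordinary method of slices: FS = Σ[c'·Δl_i + (W_i cosα_i − u_i·Δl_i)·tanφ'] / Σ W_i sinα_i, with Δl_i = b_i / cosα_i.
Slice 1: Δl = 1.8/cos(-18.5°) = 1.898 m; N'_1 = 26·cos(-18.5°) − 4·1.898 = 17.1; c'Δl = 17.84; W sinα = -8.2
Slice 2: Δl = 3.2/cos(-9.2°) = 3.242 m; N'_2 = 152·cos(-9.2°) − 16·3.242 = 98.2; c'Δl = 30.47; W sinα = -24.3
Slice 3: Δl = 2.9/cos1.9° = 2.902 m; N'_3 = 222·cos1.9° − 4·2.902 = 210.3; c'Δl = 27.27; W sinα = 7.4
Slice 4: Δl = 2.2/cos11.2° = 2.243 m; N'_4 = 201·cos11.2° − 14·2.243 = 165.8; c'Δl = 21.08; W sinα = 39.0
Slice 5: Δl = 3.1/cos21.2° = 3.325 m; N'_5 = 245·cos21.2° − 6·3.325 = 208.5; c'Δl = 31.26; W sinα = 88.6
Slice 6: Δl = 2.4/cos32.3° = 2.839 m; N'_6 = 121·cos32.3° − 0·2.839 = 102.3; c'Δl = 26.69; W sinα = 64.7
Slice 7: Δl = 1.8/cos41.9° = 2.418 m; N'_7 = 32·cos41.9° − 5·2.418 = 11.7; c'Δl = 22.73; W sinα = 21.4
Σc'Δl = 177.3 kN/m; ΣN' = 813.8 kN/m; ΣW sinα = 188.5 kN/m
Resisting = 177.3 + 813.8·tan29.8° = 177.3 + 466.0 = 643.4 kN/m
FS = 643.4 / 188.5 = 3.414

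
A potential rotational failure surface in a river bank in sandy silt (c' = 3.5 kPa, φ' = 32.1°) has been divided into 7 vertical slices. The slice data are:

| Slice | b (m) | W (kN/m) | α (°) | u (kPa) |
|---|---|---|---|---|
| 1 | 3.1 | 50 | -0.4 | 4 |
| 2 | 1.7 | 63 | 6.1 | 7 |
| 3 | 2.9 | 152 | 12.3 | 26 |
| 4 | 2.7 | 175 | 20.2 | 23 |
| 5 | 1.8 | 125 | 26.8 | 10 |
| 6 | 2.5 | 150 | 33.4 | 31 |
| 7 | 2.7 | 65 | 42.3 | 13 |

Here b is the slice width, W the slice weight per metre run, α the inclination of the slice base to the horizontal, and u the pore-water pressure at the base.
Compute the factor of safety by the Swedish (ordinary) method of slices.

Ordinary method of slices: FS = Σ[c'·Δl_i + (W_i cosα_i − u_i·Δl_i)·tanφ'] / Σ W_i sinα_i, with Δl_i = b_i / cosα_i.
Slice 1: Δl = 3.1/cos(-0.4°) = 3.100 m; N'_1 = 50·cos(-0.4°) − 4·3.100 = 37.6; c'Δl = 10.85; W sinα = -0.3
Slice 2: Δl = 1.7/cos6.1° = 1.710 m; N'_2 = 63·cos6.1° − 7·1.710 = 50.7; c'Δl = 5.98; W sinα = 6.7
Slice 3: Δl = 2.9/cos12.3° = 2.968 m; N'_3 = 152·cos12.3° − 26·2.968 = 71.3; c'Δl = 10.39; W sinα = 32.4
Slice 4: Δl = 2.7/cos20.2° = 2.877 m; N'_4 = 175·cos20.2° − 23·2.877 = 98.1; c'Δl = 10.07; W sinα = 60.4
Slice 5: Δl = 1.8/cos26.8° = 2.017 m; N'_5 = 125·cos26.8° − 10·2.017 = 91.4; c'Δl = 7.06; W sinα = 56.4
Slice 6: Δl = 2.5/cos33.4° = 2.995 m; N'_6 = 150·cos33.4° − 31·2.995 = 32.4; c'Δl = 10.48; W sinα = 82.6
Slice 7: Δl = 2.7/cos42.3° = 3.650 m; N'_7 = 65·cos42.3° − 13·3.650 = 0.6; c'Δl = 12.78; W sinα = 43.7
Σc'Δl = 67.6 kN/m; ΣN' = 382.1 kN/m; ΣW sinα = 281.8 kN/m
Resisting = 67.6 + 382.1·tan32.1° = 67.6 + 239.7 = 307.3 kN/m
FS = 307.3 / 281.8 = 1.090

FS = 1.09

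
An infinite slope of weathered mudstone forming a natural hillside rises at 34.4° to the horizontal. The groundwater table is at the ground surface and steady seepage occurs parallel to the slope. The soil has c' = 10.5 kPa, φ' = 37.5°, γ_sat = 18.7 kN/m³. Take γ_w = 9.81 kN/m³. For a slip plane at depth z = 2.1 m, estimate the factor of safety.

FS = 1.11

With seepage parallel to the slope and the water table at the surface, the effective normal stress on the slip plane uses the buoyant unit weight γ' = γ_sat − γ_w while the driving shear stress uses γ_sat:
FS = [c' + γ' z cos²β tanφ'] / [γ_sat z sinβ cosβ]
γ' = 18.7 − 9.81 = 8.89 kN/m³
Numerator = 10.5 + 8.89·2.1·cos²34.4°·tan37.5° = 10.5 + 8.89·2.1·0.6808·0.7673 = 20.253 kPa
Denominator = 18.7·2.1·sin34.4°·cos34.4° = 18.7·2.1·0.5650·0.8251 = 18.306 kPa
FS = 20.253 / 18.306 = 1.106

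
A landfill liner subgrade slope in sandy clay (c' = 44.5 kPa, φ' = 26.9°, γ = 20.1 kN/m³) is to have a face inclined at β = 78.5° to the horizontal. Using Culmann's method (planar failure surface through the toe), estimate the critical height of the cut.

Culmann's analysis gives the critical failure plane at α_cr = (β + φ')/2 = (78.5 + 26.9)/2 = 52.7°, and the critical height
H_c = (4c'/γ) · sinβ cosφ' / [1 − cos(β − φ')]
    = (4·44.5/20.1) · sin78.5°·cos26.9° / [1 − cos(51.6°)]
    = 8.856 · 0.9799·0.8918 / [1 − 0.6211]
    = 8.856 · 0.8739 / 0.3789
    = 20.43 m

H_c = 20.43 m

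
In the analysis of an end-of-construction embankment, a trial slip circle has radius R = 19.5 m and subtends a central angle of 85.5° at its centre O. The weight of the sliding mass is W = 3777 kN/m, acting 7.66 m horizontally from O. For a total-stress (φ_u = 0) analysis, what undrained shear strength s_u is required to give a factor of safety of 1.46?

FS = s_u·L_a·R / (W·d), so s_u = FS·W·d / (L_a·R).
Arc length L_a = R·θ = 19.5·(85.5°·π/180) = 19.5·1.4923 = 29.10 m
s_u = 1.46·3777·7.66 / (29.10·19.5) = 42240.5 / 567.43 = 74.44 kPa

s_u = 74.4 kPa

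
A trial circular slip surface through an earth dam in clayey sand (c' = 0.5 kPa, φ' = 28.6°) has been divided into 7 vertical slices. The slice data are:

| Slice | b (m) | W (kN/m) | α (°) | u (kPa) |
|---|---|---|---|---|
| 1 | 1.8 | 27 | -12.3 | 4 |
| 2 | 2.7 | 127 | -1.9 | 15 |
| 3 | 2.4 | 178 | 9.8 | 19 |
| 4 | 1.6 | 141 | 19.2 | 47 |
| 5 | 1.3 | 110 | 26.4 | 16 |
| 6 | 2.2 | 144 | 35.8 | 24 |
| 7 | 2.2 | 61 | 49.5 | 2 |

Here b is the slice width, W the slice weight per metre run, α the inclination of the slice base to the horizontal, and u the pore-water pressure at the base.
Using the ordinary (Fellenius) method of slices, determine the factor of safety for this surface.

FS = 1.02

Ordinary method of slices: FS = Σ[c'·Δl_i + (W_i cosα_i − u_i·Δl_i)·tanφ'] / Σ W_i sinα_i, with Δl_i = b_i / cosα_i.
Slice 1: Δl = 1.8/cos(-12.3°) = 1.842 m; N'_1 = 27·cos(-12.3°) − 4·1.842 = 19.0; c'Δl = 0.92; W sinα = -5.8
Slice 2: Δl = 2.7/cos(-1.9°) = 2.701 m; N'_2 = 127·cos(-1.9°) − 15·2.701 = 86.4; c'Δl = 1.35; W sinα = -4.2
Slice 3: Δl = 2.4/cos9.8° = 2.436 m; N'_3 = 178·cos9.8° − 19·2.436 = 129.1; c'Δl = 1.22; W sinα = 30.3
Slice 4: Δl = 1.6/cos19.2° = 1.694 m; N'_4 = 141·cos19.2° − 47·1.694 = 53.5; c'Δl = 0.85; W sinα = 46.4
Slice 5: Δl = 1.3/cos26.4° = 1.451 m; N'_5 = 110·cos26.4° − 16·1.451 = 75.3; c'Δl = 0.73; W sinα = 48.9
Slice 6: Δl = 2.2/cos35.8° = 2.712 m; N'_6 = 144·cos35.8° − 24·2.712 = 51.7; c'Δl = 1.36; W sinα = 84.2
Slice 7: Δl = 2.2/cos49.5° = 3.387 m; N'_7 = 61·cos49.5° − 2·3.387 = 32.8; c'Δl = 1.69; W sinα = 46.4
Σc'Δl = 8.1 kN/m; ΣN' = 447.9 kN/m; ΣW sinα = 246.2 kN/m
Resisting = 8.1 + 447.9·tan28.6° = 8.1 + 244.2 = 252.3 kN/m
FS = 252.3 / 246.2 = 1.025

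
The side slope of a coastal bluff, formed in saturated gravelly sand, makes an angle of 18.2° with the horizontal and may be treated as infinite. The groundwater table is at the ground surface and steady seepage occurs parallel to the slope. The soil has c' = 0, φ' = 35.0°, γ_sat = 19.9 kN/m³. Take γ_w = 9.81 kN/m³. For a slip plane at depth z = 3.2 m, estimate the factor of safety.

FS = 1.08

With seepage parallel to the slope and the water table at the surface, the effective normal stress on the slip plane uses the buoyant unit weight γ' = γ_sat − γ_w while the driving shear stress uses γ_sat:
FS = [c' + γ' z cos²β tanφ'] / [γ_sat z sinβ cosβ]
(For c' = 0 this reduces to FS = (γ'/γ_sat)·tanφ'/tanβ.)
γ' = 19.9 − 9.81 = 10.09 kN/m³
Numerator = 0.0 + 10.09·3.2·cos²18.2°·tan35.0° = 0.0 + 10.09·3.2·0.9024·0.7002 = 20.403 kPa
Denominator = 19.9·3.2·sin18.2°·cos18.2° = 19.9·3.2·0.3123·0.9500 = 18.894 kPa
FS = 20.403 / 18.894 = 1.080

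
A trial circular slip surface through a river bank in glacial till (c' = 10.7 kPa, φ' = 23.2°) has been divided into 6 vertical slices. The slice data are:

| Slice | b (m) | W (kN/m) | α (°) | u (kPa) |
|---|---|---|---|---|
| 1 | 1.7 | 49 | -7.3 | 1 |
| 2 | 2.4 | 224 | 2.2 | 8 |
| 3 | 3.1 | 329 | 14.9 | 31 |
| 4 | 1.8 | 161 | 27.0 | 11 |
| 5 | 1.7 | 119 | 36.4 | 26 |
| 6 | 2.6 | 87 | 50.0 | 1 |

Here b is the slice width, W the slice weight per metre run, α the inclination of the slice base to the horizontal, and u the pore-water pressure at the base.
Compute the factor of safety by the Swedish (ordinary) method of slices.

Ordinary method of slices: FS = Σ[c'·Δl_i + (W_i cosα_i − u_i·Δl_i)·tanφ'] / Σ W_i sinα_i, with Δl_i = b_i / cosα_i.
Slice 1: Δl = 1.7/cos(-7.3°) = 1.714 m; N'_1 = 49·cos(-7.3°) − 1·1.714 = 46.9; c'Δl = 18.34; W sinα = -6.2
Slice 2: Δl = 2.4/cos2.2° = 2.402 m; N'_2 = 224·cos2.2° − 8·2.402 = 204.6; c'Δl = 25.70; W sinα = 8.6
Slice 3: Δl = 3.1/cos14.9° = 3.208 m; N'_3 = 329·cos14.9° − 31·3.208 = 218.5; c'Δl = 34.32; W sinα = 84.6
Slice 4: Δl = 1.8/cos27.0° = 2.020 m; N'_4 = 161·cos27.0° − 11·2.020 = 121.2; c'Δl = 21.62; W sinα = 73.1
Slice 5: Δl = 1.7/cos36.4° = 2.112 m; N'_5 = 119·cos36.4° − 26·2.112 = 40.9; c'Δl = 22.60; W sinα = 70.6
Slice 6: Δl = 2.6/cos50.0° = 4.045 m; N'_6 = 87·cos50.0° − 1·4.045 = 51.9; c'Δl = 43.28; W sinα = 66.6
Σc'Δl = 165.9 kN/m; ΣN' = 684.0 kN/m; ΣW sinα = 297.3 kN/m
Resisting = 165.9 + 684.0·tan23.2° = 165.9 + 293.2 = 459.0 kN/m
FS = 459.0 / 297.3 = 1.544

FS = 1.54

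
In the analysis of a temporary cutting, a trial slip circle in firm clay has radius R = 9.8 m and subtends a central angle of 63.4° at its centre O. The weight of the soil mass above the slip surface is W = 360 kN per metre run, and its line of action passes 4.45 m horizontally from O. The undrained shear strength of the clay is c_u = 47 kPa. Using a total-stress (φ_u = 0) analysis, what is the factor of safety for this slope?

Taking moments about the centre O, the resisting moment is provided by the undrained shear strength acting along the arc:
Arc length L_a = R·θ = 9.8·(63.4°·π/180) = 9.8·1.1065 = 10.84 m
M_R = c_u·L_a·R = 47·10.84·9.8 = 4994.8 kN·m/m
M_D = W·d = 360·4.45 = 1602.0 kN·m/m
FS = M_R / M_D = 4994.8 / 1602.0 = 3.118

FS = 3.12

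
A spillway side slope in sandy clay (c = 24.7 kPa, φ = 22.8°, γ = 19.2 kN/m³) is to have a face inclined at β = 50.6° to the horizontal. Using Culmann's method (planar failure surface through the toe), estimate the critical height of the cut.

H_c = 31.76 m

Culmann's analysis gives the critical failure plane at α_cr = (β + φ)/2 = (50.6 + 22.8)/2 = 36.7°, and the critical height
H_c = (4c/γ) · sinβ cosφ / [1 − cos(β − φ)]
    = (4·24.7/19.2) · sin50.6°·cos22.8° / [1 − cos(27.8°)]
    = 5.146 · 0.7727·0.9219 / [1 − 0.8846]
    = 5.146 · 0.7124 / 0.1154
    = 31.76 m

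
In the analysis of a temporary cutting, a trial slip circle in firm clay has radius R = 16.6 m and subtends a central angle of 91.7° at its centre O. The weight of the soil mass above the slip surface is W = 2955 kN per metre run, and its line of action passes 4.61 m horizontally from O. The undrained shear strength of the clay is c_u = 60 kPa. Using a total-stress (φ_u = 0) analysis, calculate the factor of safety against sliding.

FS = 1.94

Taking moments about the centre O, the resisting moment is provided by the undrained shear strength acting along the arc:
Arc length L_a = R·θ = 16.6·(91.7°·π/180) = 16.6·1.6005 = 26.57 m
M_R = c_u·L_a·R = 60·26.57·16.6 = 26461.5 kN·m/m
M_D = W·d = 2955·4.61 = 13622.6 kN·m/m
FS = M_R / M_D = 26461.5 / 13622.6 = 1.942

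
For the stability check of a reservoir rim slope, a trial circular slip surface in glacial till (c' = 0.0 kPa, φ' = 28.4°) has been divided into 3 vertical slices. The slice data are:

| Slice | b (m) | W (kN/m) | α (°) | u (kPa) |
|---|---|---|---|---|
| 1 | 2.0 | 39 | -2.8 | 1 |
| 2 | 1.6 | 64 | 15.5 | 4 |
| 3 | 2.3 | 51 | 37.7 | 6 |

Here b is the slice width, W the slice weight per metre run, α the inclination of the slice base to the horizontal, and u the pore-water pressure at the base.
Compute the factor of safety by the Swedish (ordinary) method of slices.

Ordinary method of slices: FS = Σ[c'·Δl_i + (W_i cosα_i − u_i·Δl_i)·tanφ'] / Σ W_i sinα_i, with Δl_i = b_i / cosα_i.
Slice 1: Δl = 2.0/cos(-2.8°) = 2.002 m; N'_1 = 39·cos(-2.8°) − 1·2.002 = 37.0; c'Δl = 0.00; W sinα = -1.9
Slice 2: Δl = 1.6/cos15.5° = 1.660 m; N'_2 = 64·cos15.5° − 4·1.660 = 55.0; c'Δl = 0.00; W sinα = 17.1
Slice 3: Δl = 2.3/cos37.7° = 2.907 m; N'_3 = 51·cos37.7° − 6·2.907 = 22.9; c'Δl = 0.00; W sinα = 31.2
Σc'Δl = 0.0 kN/m; ΣN' = 114.9 kN/m; ΣW sinα = 46.4 kN/m
Resisting = 0.0 + 114.9·tan28.4° = 0.0 + 62.1 = 62.1 kN/m
FS = 62.1 / 46.4 = 1.339

FS = 1.34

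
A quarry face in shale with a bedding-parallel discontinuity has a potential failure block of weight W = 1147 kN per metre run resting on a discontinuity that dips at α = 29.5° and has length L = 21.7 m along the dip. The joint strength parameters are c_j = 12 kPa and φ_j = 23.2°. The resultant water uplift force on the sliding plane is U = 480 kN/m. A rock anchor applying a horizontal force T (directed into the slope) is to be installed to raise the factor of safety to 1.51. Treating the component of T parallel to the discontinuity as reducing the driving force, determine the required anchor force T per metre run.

Resolving forces along and normal to the sliding plane, with the horizontal anchor force T adding T·sinα to the effective normal force and T·cosα acting up the plane against the driving force:
FS = [c_jL + (W cosα − U + T sinα) tanφ_j] / [W sinα − T cosα]
Without the anchor: N' = 518.3 kN/m, driving T_d = 564.8 kN/m, resisting R = 12·21.7 + 518.3·tan23.2° = 482.5 kN/m, FS = 0.85.
Setting FS = 1.51 and solving for T:
1.51·(564.8 − T cos29.5°) = 482.5 + T sin29.5°·tan23.2°
T·(sin29.5°·tan23.2° + 1.51·cos29.5°) = 1.51·564.8 − 482.5
T·(0.4924·0.4286 + 1.51·0.8704) = 852.9 − 482.5 = 370.3
T·1.5253 = 370.3
T = 242.8 kN/m

T = 243 kN/m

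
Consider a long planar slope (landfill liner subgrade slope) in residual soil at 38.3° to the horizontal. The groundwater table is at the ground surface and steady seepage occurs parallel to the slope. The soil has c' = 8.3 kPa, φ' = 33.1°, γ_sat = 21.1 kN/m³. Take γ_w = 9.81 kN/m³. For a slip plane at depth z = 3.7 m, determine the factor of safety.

With seepage parallel to the slope and the water table at the surface, the effective normal stress on the slip plane uses the buoyant unit weight γ' = γ_sat − γ_w while the driving shear stress uses γ_sat:
FS = [c' + γ' z cos²β tanφ'] / [γ_sat z sinβ cosβ]
γ' = 21.1 − 9.81 = 11.29 kN/m³
Numerator = 8.3 + 11.29·3.7·cos²38.3°·tan33.1° = 8.3 + 11.29·3.7·0.6159·0.6519 = 25.071 kPa
Denominator = 21.1·3.7·sin38.3°·cos38.3° = 21.1·3.7·0.6198·0.7848 = 37.972 kPa
FS = 25.071 / 37.972 = 0.660

FS = 0.66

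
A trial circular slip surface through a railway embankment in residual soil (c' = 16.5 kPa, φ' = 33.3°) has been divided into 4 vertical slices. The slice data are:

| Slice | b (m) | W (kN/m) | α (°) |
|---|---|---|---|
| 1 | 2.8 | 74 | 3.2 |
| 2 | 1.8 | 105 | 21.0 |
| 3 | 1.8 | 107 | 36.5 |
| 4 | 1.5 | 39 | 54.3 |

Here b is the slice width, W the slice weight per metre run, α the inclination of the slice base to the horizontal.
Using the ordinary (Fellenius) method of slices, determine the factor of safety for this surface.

Ordinary method of slices: FS = Σ[c'·Δl_i + (W_i cosα_i)·tanφ'] / Σ W_i sinα_i, with Δl_i = b_i / cosα_i.
Slice 1: Δl = 2.8/cos3.2° = 2.804 m; N'_1 = 74·cos3.2° = 73.9; c'Δl = 46.27; W sinα = 4.1
Slice 2: Δl = 1.8/cos21.0° = 1.928 m; N'_2 = 105·cos21.0° = 98.0; c'Δl = 31.81; W sinα = 37.6
Slice 3: Δl = 1.8/cos36.5° = 2.239 m; N'_3 = 107·cos36.5° = 86.0; c'Δl = 36.95; W sinα = 63.6
Slice 4: Δl = 1.5/cos54.3° = 2.571 m; N'_4 = 39·cos54.3° = 22.8; c'Δl = 42.41; W sinα = 31.7
Σc'Δl = 157.4 kN/m; ΣN' = 280.7 kN/m; ΣW sinα = 137.1 kN/m
Resisting = 157.4 + 280.7·tan33.3° = 157.4 + 184.4 = 341.8 kN/m
FS = 341.8 / 137.1 = 2.494

FS = 2.49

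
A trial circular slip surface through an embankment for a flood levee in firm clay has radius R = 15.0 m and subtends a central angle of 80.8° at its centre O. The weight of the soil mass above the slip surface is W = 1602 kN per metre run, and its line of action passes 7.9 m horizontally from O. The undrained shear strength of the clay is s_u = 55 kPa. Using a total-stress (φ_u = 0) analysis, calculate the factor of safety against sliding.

FS = 1.38

Taking moments about the centre O, the resisting moment is provided by the undrained shear strength acting along the arc:
Arc length L_a = R·θ = 15.0·(80.8°·π/180) = 15.0·1.4102 = 21.15 m
M_R = s_u·L_a·R = 55·21.15·15.0 = 17451.5 kN·m/m
M_D = W·d = 1602·7.9 = 12655.8 kN·m/m
FS = M_R / M_D = 17451.5 / 12655.8 = 1.379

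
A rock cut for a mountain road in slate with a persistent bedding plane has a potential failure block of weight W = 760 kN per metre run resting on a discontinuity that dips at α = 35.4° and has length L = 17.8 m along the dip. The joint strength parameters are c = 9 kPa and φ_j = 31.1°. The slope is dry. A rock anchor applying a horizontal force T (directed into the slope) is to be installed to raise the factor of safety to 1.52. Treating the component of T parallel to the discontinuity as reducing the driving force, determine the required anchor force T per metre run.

Resolving forces along and normal to the sliding plane, with the horizontal anchor force T adding T·sinα to the effective normal force and T·cosα acting up the plane against the driving force:
FS = [cL + (W cosα + T sinα) tanφ_j] / [W sinα − T cosα]
Without the anchor: N' = 619.5 kN/m, driving T_d = 440.3 kN/m, resisting R = 9·17.8 + 619.5·tan31.1° = 533.9 kN/m, FS = 1.21.
Setting FS = 1.52 and solving for T:
1.52·(440.3 − T cos35.4°) = 533.9 + T sin35.4°·tan31.1°
T·(sin35.4°·tan31.1° + 1.52·cos35.4°) = 1.52·440.3 − 533.9
T·(0.5793·0.6032 + 1.52·0.8151) = 669.2 − 533.9 = 135.3
T·1.5884 = 135.3
T = 85.2 kN/m

T = 85 kN/m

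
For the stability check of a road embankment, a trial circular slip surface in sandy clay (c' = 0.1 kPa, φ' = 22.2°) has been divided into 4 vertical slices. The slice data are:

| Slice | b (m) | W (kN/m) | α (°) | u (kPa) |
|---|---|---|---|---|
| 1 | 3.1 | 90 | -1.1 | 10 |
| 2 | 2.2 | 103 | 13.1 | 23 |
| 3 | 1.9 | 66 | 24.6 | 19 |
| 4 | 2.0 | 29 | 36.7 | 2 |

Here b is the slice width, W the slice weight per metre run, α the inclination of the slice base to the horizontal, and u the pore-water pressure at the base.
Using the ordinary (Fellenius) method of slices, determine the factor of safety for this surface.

Ordinary method of slices: FS = Σ[c'·Δl_i + (W_i cosα_i − u_i·Δl_i)·tanφ'] / Σ W_i sinα_i, with Δl_i = b_i / cosα_i.
Slice 1: Δl = 3.1/cos(-1.1°) = 3.101 m; N'_1 = 90·cos(-1.1°) − 10·3.101 = 59.0; c'Δl = 0.31; W sinα = -1.7
Slice 2: Δl = 2.2/cos13.1° = 2.259 m; N'_2 = 103·cos13.1° − 23·2.259 = 48.4; c'Δl = 0.23; W sinα = 23.3
Slice 3: Δl = 1.9/cos24.6° = 2.090 m; N'_3 = 66·cos24.6° − 19·2.090 = 20.3; c'Δl = 0.21; W sinα = 27.5
Slice 4: Δl = 2.0/cos36.7° = 2.494 m; N'_4 = 29·cos36.7° − 2·2.494 = 18.3; c'Δl = 0.25; W sinα = 17.3
Σc'Δl = 1.0 kN/m; ΣN' = 145.9 kN/m; ΣW sinα = 66.4 kN/m
Resisting = 1.0 + 145.9·tan22.2° = 1.0 + 59.5 = 60.5 kN/m
FS = 60.5 / 66.4 = 0.911

FS = 0.91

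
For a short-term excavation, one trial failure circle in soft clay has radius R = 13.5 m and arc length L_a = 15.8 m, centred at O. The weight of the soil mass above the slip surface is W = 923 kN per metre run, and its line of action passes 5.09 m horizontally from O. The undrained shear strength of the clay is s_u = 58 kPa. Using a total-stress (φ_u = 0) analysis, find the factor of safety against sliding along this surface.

Taking moments about the centre O, the resisting moment is provided by the undrained shear strength acting along the arc:
M_R = s_u·L_a·R = 58·15.80·13.5 = 12371.4 kN·m/m
M_D = W·d = 923·5.09 = 4698.1 kN·m/m
FS = M_R / M_D = 12371.4 / 4698.1 = 2.633

FS = 2.63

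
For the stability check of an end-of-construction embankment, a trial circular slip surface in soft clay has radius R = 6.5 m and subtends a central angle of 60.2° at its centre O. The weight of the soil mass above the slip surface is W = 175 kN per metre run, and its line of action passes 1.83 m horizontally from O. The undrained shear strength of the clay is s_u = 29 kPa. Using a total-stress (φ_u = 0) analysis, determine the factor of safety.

FS = 4.02

Taking moments about the centre O, the resisting moment is provided by the undrained shear strength acting along the arc:
Arc length L_a = R·θ = 6.5·(60.2°·π/180) = 6.5·1.0507 = 6.83 m
M_R = s_u·L_a·R = 29·6.83·6.5 = 1287.4 kN·m/m
M_D = W·d = 175·1.83 = 320.2 kN·m/m
FS = M_R / M_D = 1287.4 / 320.2 = 4.020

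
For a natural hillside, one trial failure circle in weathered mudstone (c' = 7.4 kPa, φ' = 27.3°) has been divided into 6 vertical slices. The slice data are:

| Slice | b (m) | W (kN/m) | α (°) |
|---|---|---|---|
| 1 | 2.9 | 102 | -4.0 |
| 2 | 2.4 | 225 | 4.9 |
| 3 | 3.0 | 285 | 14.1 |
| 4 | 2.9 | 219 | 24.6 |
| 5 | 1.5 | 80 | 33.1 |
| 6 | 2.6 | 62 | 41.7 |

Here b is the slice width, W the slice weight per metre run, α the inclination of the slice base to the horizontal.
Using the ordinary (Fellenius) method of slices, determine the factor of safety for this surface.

FS = 2.32

Ordinary method of slices: FS = Σ[c'·Δl_i + (W_i cosα_i)·tanφ'] / Σ W_i sinα_i, with Δl_i = b_i / cosα_i.
Slice 1: Δl = 2.9/cos(-4.0°) = 2.907 m; N'_1 = 102·cos(-4.0°) = 101.8; c'Δl = 21.51; W sinα = -7.1
Slice 2: Δl = 2.4/cos4.9° = 2.409 m; N'_2 = 225·cos4.9° = 224.2; c'Δl = 17.83; W sinα = 19.2
Slice 3: Δl = 3.0/cos14.1° = 3.093 m; N'_3 = 285·cos14.1° = 276.4; c'Δl = 22.89; W sinα = 69.4
Slice 4: Δl = 2.9/cos24.6° = 3.189 m; N'_4 = 219·cos24.6° = 199.1; c'Δl = 23.60; W sinα = 91.2
Slice 5: Δl = 1.5/cos33.1° = 1.791 m; N'_5 = 80·cos33.1° = 67.0; c'Δl = 13.25; W sinα = 43.7
Slice 6: Δl = 2.6/cos41.7° = 3.482 m; N'_6 = 62·cos41.7° = 46.3; c'Δl = 25.77; W sinα = 41.2
Σc'Δl = 124.8 kN/m; ΣN' = 914.8 kN/m; ΣW sinα = 257.6 kN/m
Resisting = 124.8 + 914.8·tan27.3° = 124.8 + 472.2 = 597.0 kN/m
FS = 597.0 / 257.6 = 2.317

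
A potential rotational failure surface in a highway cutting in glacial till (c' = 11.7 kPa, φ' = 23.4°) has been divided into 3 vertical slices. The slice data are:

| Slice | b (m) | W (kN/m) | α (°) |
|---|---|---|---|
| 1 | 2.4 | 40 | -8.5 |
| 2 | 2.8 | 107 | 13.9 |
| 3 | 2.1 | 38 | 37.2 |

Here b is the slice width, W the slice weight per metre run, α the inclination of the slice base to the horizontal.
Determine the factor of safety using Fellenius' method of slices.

FS = 3.93

Ordinary method of slices: FS = Σ[c'·Δl_i + (W_i cosα_i)·tanφ'] / Σ W_i sinα_i, with Δl_i = b_i / cosα_i.
Slice 1: Δl = 2.4/cos(-8.5°) = 2.427 m; N'_1 = 40·cos(-8.5°) = 39.6; c'Δl = 28.39; W sinα = -5.9
Slice 2: Δl = 2.8/cos13.9° = 2.884 m; N'_2 = 107·cos13.9° = 103.9; c'Δl = 33.75; W sinα = 25.7
Slice 3: Δl = 2.1/cos37.2° = 2.636 m; N'_3 = 38·cos37.2° = 30.3; c'Δl = 30.85; W sinα = 23.0
Σc'Δl = 93.0 kN/m; ΣN' = 173.7 kN/m; ΣW sinα = 42.8 kN/m
Resisting = 93.0 + 173.7·tan23.4° = 93.0 + 75.2 = 168.2 kN/m
FS = 168.2 / 42.8 = 3.932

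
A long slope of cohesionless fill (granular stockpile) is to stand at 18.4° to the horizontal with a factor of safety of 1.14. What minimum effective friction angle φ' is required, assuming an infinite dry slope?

φ' = 20.8°

FS = tanφ'/tanβ ⇒ tanφ' = FS · tanβ = 1.14 · tan18.4° = 0.3792
φ' = arctan(0.3792) = 20.77°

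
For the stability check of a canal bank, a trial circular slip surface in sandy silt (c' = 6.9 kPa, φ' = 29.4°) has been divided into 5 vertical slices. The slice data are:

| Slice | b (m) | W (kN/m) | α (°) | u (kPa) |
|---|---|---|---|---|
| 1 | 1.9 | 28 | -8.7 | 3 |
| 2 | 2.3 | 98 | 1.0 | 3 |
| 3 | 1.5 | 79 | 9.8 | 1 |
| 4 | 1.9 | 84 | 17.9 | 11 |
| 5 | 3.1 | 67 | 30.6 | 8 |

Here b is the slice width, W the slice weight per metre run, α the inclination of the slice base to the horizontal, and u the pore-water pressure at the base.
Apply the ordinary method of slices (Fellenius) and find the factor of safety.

FS = 3.30

Ordinary method of slices: FS = Σ[c'·Δl_i + (W_i cosα_i − u_i·Δl_i)·tanφ'] / Σ W_i sinα_i, with Δl_i = b_i / cosα_i.
Slice 1: Δl = 1.9/cos(-8.7°) = 1.922 m; N'_1 = 28·cos(-8.7°) − 3·1.922 = 21.9; c'Δl = 13.26; W sinα = -4.2
Slice 2: Δl = 2.3/cos1.0° = 2.300 m; N'_2 = 98·cos1.0° − 3·2.300 = 91.1; c'Δl = 15.87; W sinα = 1.7
Slice 3: Δl = 1.5/cos9.8° = 1.522 m; N'_3 = 79·cos9.8° − 1·1.522 = 76.3; c'Δl = 10.50; W sinα = 13.4
Slice 4: Δl = 1.9/cos17.9° = 1.997 m; N'_4 = 84·cos17.9° − 11·1.997 = 58.0; c'Δl = 13.78; W sinα = 25.8
Slice 5: Δl = 3.1/cos30.6° = 3.602 m; N'_5 = 67·cos30.6° − 8·3.602 = 28.9; c'Δl = 24.85; W sinα = 34.1
Σc'Δl = 78.3 kN/m; ΣN' = 276.1 kN/m; ΣW sinα = 70.8 kN/m
Resisting = 78.3 + 276.1·tan29.4° = 78.3 + 155.6 = 233.9 kN/m
FS = 233.9 / 70.8 = 3.301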